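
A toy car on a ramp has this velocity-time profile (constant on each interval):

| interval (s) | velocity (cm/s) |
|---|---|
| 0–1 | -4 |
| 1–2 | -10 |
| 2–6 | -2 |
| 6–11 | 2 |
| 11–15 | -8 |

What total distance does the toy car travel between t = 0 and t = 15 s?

Distance (not displacement) is the total path length: add the absolute areas under v-t.
0–1 s: |-4| × 1 = 4 cm
1–2 s: |-10| × 1 = 10 cm
2–6 s: |-2| × 4 = 8 cm
6–11 s: |2| × 5 = 10 cm
11–15 s: |-8| × 4 = 32 cm
Total distance = 64 cm

64 cm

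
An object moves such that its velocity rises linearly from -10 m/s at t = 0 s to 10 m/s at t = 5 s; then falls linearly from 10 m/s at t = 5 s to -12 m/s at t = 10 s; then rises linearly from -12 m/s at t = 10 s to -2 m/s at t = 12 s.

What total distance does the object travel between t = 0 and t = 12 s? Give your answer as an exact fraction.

734/11 m

Total distance travelled is ∫|v| dt — sum the magnitudes of each area piece.
0–5 s: v = 0 at t = 2.5 s; triangle areas 12.5 + 12.5 = 25 m
5–10 s: v = 0 at t = 80/11 s; triangle areas 125/11 + 180/11 = 305/11 m
10–12 s: |½(-12 + -2)(2)| = 14 m
Total distance = 734/11 m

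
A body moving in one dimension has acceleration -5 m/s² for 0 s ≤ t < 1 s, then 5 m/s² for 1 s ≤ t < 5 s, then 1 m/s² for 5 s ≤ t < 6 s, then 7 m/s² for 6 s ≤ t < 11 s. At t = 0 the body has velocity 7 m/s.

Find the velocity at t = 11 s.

58 m/s

Δv equals the area under the a-t graph; then v = v₀ + Δv.
0–1 s: -5 × 1 = -5 m/s
1–5 s: 5 × 4 = 20 m/s
5–6 s: 1 × 1 = 1 m/s
6–11 s: 7 × 5 = 35 m/s
Δv = 51 m/s, so v(11) = 7 + (51) = 58 m/s.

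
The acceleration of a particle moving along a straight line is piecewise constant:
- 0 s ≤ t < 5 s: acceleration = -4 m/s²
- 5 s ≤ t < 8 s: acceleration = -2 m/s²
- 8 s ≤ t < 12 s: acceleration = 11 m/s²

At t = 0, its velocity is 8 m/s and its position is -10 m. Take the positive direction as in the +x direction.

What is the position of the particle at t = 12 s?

-49 m

On each constant-a segment, Δv = aΔt and Δx = v₀Δt + ½aΔt²; chain segment to segment.
0–5 s: v starts 8 m/s; Δx = 8·5 + ½·-4·5² = -10 m; v ends -12 m/s.
5–8 s: v starts -12 m/s; Δx = -12·3 + ½·-2·3² = -45 m; v ends -18 m/s.
8–12 s: v starts -18 m/s; Δx = -18·4 + ½·11·4² = 16 m; v ends 26 m/s.
x(12) = -10 + Σ Δx = -49 m.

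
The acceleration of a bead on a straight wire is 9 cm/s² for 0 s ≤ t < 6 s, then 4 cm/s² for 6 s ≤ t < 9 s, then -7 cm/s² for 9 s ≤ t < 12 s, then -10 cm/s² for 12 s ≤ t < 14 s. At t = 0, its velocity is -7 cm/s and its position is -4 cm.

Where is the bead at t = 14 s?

On each constant-a segment, Δv = aΔt and Δx = v₀Δt + ½aΔt²; chain segment to segment.
0–6 s: v starts -7 cm/s; Δx = -7·6 + ½·9·6² = 120 cm; v ends 47 cm/s.
6–9 s: v starts 47 cm/s; Δx = 47·3 + ½·4·3² = 159 cm; v ends 59 cm/s.
9–12 s: v starts 59 cm/s; Δx = 59·3 + ½·-7·3² = 145.5 cm; v ends 38 cm/s.
12–14 s: v starts 38 cm/s; Δx = 38·2 + ½·-10·2² = 56 cm; v ends 18 cm/s.
x(14) = -4 + Σ Δx = 476.5 cm.

476.5 cm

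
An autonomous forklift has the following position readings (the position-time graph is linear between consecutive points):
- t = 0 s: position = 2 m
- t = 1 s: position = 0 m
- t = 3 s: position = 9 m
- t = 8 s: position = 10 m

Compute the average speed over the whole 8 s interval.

Average speed = (total path length)/(elapsed time); on a piecewise-linear x-t graph the path length is Σ|Δx|.
0–1 s: |Δx| = |0 − 2| = 2 m
1–3 s: |Δx| = |9 − 0| = 9 m
3–8 s: |Δx| = |10 − 9| = 1 m
Total path = 12 m; average speed = 12/8 = 1.5 m/s.

1.5 m/s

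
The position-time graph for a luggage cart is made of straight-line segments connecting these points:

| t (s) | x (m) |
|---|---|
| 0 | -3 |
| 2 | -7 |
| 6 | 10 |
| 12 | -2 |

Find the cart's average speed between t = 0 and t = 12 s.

2.75 m/s

Average speed = (total path length)/(elapsed time); on a piecewise-linear x-t graph the path length is Σ|Δx|.
0–2 s: |Δx| = |-7 − -3| = 4 m
2–6 s: |Δx| = |10 − -7| = 17 m
6–12 s: |Δx| = |-2 − 10| = 12 m
Total path = 33 m; average speed = 33/12 = 2.75 m/s.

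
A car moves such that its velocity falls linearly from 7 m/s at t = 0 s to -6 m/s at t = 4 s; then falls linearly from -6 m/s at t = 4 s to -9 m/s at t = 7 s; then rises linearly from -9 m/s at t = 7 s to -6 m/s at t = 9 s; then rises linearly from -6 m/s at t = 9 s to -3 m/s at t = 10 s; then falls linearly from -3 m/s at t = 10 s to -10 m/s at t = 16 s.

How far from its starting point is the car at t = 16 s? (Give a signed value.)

Displacement is the signed area under the v-t curve.
0–4 s: ½(7 + -6)(4) = 2 m
4–7 s: ½(-6 + -9)(3) = -22.5 m
7–9 s: ½(-9 + -6)(2) = -15 m
9–10 s: ½(-6 + -3)(1) = -4.5 m
10–16 s: ½(-3 + -10)(6) = -39 m
Net displacement = -79 m

-79 m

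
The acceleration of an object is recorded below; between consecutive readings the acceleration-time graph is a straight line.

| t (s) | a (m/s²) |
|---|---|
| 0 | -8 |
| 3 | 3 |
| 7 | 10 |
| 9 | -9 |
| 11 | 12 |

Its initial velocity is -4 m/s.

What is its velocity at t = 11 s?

Δv equals the area under the a-t graph; then v = v₀ + Δv.
0–3 s: ½(-8 + 3)(3) = -7.5 m/s
3–7 s: ½(3 + 10)(4) = 26 m/s
7–9 s: ½(10 + -9)(2) = 1 m/s
9–11 s: ½(-9 + 12)(2) = 3 m/s
Δv = 22.5 m/s, so v(11) = -4 + (22.5) = 18.5 m/s.

18.5 m/s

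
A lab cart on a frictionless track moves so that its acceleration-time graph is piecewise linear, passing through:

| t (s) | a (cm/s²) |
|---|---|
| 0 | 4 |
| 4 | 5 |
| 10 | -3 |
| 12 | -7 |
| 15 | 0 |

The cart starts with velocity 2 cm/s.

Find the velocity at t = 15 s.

Δv equals the area under the a-t graph; then v = v₀ + Δv.
0–4 s: ½(4 + 5)(4) = 18 cm/s
4–10 s: ½(5 + -3)(6) = 6 cm/s
10–12 s: ½(-3 + -7)(2) = -10 cm/s
12–15 s: ½(-7 + 0)(3) = -10.5 cm/s
Δv = 3.5 cm/s, so v(15) = 2 + (3.5) = 5.5 cm/s.

5.5 cm/s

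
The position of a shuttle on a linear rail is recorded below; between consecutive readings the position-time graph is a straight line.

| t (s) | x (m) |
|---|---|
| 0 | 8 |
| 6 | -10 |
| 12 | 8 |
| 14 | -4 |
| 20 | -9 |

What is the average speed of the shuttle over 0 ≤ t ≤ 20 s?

Average speed = (total path length)/(elapsed time); on a piecewise-linear x-t graph the path length is Σ|Δx|.
0–6 s: |Δx| = |-10 − 8| = 18 m
6–12 s: |Δx| = |8 − -10| = 18 m
12–14 s: |Δx| = |-4 − 8| = 12 m
14–20 s: |Δx| = |-9 − -4| = 5 m
Total path = 53 m; average speed = 53/20 = 2.65 m/s.

2.65 m/s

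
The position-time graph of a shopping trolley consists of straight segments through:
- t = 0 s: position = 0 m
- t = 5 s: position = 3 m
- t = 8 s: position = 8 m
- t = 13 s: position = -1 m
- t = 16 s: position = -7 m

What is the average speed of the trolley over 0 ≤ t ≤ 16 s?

Average speed = (total path length)/(elapsed time); on a piecewise-linear x-t graph the path length is Σ|Δx|.
0–5 s: |Δx| = |3 − 0| = 3 m
5–8 s: |Δx| = |8 − 3| = 5 m
8–13 s: |Δx| = |-1 − 8| = 9 m
13–16 s: |Δx| = |-7 − -1| = 6 m
Total path = 23 m; average speed = 23/16 = 1.4375 m/s.

1.4375 m/s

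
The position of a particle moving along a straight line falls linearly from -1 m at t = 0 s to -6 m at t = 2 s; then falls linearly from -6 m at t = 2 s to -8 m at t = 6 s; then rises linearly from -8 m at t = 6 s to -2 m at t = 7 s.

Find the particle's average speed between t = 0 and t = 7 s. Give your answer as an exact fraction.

13/7 m/s

Average speed = (total path length)/(elapsed time); on a piecewise-linear x-t graph the path length is Σ|Δx|.
0–2 s: |Δx| = |-6 − -1| = 5 m
2–6 s: |Δx| = |-8 − -6| = 2 m
6–7 s: |Δx| = |-2 − -8| = 6 m
Total path = 13 m; average speed = 13/7 = 13/7 m/s.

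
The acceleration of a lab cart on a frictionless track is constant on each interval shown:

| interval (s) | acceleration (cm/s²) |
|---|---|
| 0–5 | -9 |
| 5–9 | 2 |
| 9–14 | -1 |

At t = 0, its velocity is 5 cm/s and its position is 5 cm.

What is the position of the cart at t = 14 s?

-399 cm

On each constant-a segment, Δv = aΔt and Δx = v₀Δt + ½aΔt²; chain segment to segment.
0–5 s: v starts 5 cm/s; Δx = 5·5 + ½·-9·5² = -87.5 cm; v ends -40 cm/s.
5–9 s: v starts -40 cm/s; Δx = -40·4 + ½·2·4² = -144 cm; v ends -32 cm/s.
9–14 s: v starts -32 cm/s; Δx = -32·5 + ½·-1·5² = -172.5 cm; v ends -37 cm/s.
x(14) = 5 + Σ Δx = -399 cm.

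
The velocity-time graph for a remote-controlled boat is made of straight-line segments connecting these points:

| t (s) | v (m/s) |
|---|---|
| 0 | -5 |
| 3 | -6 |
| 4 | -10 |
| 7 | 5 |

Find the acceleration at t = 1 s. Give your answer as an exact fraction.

-1/3 m/s²

Acceleration is the slope of the v-t graph on 0–3 s: (-6 − -5)/(3 − 0) = -1/3 m/s².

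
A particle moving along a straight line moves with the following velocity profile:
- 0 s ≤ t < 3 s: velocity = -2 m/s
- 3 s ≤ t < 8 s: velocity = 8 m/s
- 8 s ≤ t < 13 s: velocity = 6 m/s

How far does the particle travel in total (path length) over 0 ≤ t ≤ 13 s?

Distance (not displacement) is the total path length: add the absolute areas under v-t.
0–3 s: |-2| × 3 = 6 m
3–8 s: |8| × 5 = 40 m
8–13 s: |6| × 5 = 30 m
Total distance = 76 m

76 m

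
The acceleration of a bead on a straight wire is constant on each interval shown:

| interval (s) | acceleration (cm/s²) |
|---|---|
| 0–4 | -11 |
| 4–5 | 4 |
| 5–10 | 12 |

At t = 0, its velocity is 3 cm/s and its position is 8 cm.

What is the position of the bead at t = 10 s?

-142 cm

On each constant-a segment, Δv = aΔt and Δx = v₀Δt + ½aΔt²; chain segment to segment.
0–4 s: v starts 3 cm/s; Δx = 3·4 + ½·-11·4² = -76 cm; v ends -41 cm/s.
4–5 s: v starts -41 cm/s; Δx = -41·1 + ½·4·1² = -39 cm; v ends -37 cm/s.
5–10 s: v starts -37 cm/s; Δx = -37·5 + ½·12·5² = -35 cm; v ends 23 cm/s.
x(10) = 8 + Σ Δx = -142 cm.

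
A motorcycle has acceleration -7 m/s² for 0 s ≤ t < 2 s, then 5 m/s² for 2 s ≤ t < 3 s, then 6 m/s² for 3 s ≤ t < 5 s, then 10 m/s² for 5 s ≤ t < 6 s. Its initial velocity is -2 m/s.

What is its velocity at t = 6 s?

11 m/s

Δv equals the area under the a-t graph; then v = v₀ + Δv.
0–2 s: -7 × 2 = -14 m/s
2–3 s: 5 × 1 = 5 m/s
3–5 s: 6 × 2 = 12 m/s
5–6 s: 10 × 1 = 10 m/s
Δv = 13 m/s, so v(6) = -2 + (13) = 11 m/s.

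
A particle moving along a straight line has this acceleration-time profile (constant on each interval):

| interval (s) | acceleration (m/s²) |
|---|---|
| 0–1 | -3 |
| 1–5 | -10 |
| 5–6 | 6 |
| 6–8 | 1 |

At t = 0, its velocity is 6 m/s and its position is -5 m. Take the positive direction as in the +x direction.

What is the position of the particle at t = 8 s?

On each constant-a segment, Δv = aΔt and Δx = v₀Δt + ½aΔt²; chain segment to segment.
0–1 s: v starts 6 m/s; Δx = 6·1 + ½·-3·1² = 4.5 m; v ends 3 m/s.
1–5 s: v starts 3 m/s; Δx = 3·4 + ½·-10·4² = -68 m; v ends -37 m/s.
5–6 s: v starts -37 m/s; Δx = -37·1 + ½·6·1² = -34 m; v ends -31 m/s.
6–8 s: v starts -31 m/s; Δx = -31·2 + ½·1·2² = -60 m; v ends -29 m/s.
x(8) = -5 + Σ Δx = -162.5 m.

-162.5 m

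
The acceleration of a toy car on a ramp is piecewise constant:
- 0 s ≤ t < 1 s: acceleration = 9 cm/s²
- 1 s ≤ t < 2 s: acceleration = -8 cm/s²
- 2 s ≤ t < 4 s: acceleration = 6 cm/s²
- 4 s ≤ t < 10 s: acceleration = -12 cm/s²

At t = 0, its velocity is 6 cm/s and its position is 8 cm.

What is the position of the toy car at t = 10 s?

-46.5 cm

On each constant-a segment, Δv = aΔt and Δx = v₀Δt + ½aΔt²; chain segment to segment.
0–1 s: v starts 6 cm/s; Δx = 6·1 + ½·9·1² = 10.5 cm; v ends 15 cm/s.
1–2 s: v starts 15 cm/s; Δx = 15·1 + ½·-8·1² = 11 cm; v ends 7 cm/s.
2–4 s: v starts 7 cm/s; Δx = 7·2 + ½·6·2² = 26 cm; v ends 19 cm/s.
4–10 s: v starts 19 cm/s; Δx = 19·6 + ½·-12·6² = -102 cm; v ends -53 cm/s.
x(10) = 8 + Σ Δx = -46.5 cm.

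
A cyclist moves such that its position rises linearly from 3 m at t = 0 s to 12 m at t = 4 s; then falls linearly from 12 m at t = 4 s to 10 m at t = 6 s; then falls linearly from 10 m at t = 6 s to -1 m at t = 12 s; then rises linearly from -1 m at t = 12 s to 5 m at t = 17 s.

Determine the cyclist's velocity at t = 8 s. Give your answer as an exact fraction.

-11/6 m/s

Velocity is the slope of the x-t graph on 6–12 s: (-1 − 10)/(12 − 6) = -11/6 m/s.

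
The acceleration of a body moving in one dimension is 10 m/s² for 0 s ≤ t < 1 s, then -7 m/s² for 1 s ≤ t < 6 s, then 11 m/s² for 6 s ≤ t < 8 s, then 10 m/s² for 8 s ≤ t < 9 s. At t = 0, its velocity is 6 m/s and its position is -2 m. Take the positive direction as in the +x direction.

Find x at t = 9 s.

-6.5 m

On each constant-a segment, Δv = aΔt and Δx = v₀Δt + ½aΔt²; chain segment to segment.
0–1 s: v starts 6 m/s; Δx = 6·1 + ½·10·1² = 11 m; v ends 16 m/s.
1–6 s: v starts 16 m/s; Δx = 16·5 + ½·-7·5² = -7.5 m; v ends -19 m/s.
6–8 s: v starts -19 m/s; Δx = -19·2 + ½·11·2² = -16 m; v ends 3 m/s.
8–9 s: v starts 3 m/s; Δx = 3·1 + ½·10·1² = 8 m; v ends 13 m/s.
x(9) = -2 + Σ Δx = -6.5 m.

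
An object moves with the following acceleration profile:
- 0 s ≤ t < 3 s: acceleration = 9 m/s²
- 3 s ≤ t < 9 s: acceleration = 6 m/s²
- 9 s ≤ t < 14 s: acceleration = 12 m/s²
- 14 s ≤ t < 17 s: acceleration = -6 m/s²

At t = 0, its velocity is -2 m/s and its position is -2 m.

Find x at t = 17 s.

On each constant-a segment, Δv = aΔt and Δx = v₀Δt + ½aΔt²; chain segment to segment.
0–3 s: v starts -2 m/s; Δx = -2·3 + ½·9·3² = 34.5 m; v ends 25 m/s.
3–9 s: v starts 25 m/s; Δx = 25·6 + ½·6·6² = 258 m; v ends 61 m/s.
9–14 s: v starts 61 m/s; Δx = 61·5 + ½·12·5² = 455 m; v ends 121 m/s.
14–17 s: v starts 121 m/s; Δx = 121·3 + ½·-6·3² = 336 m; v ends 103 m/s.
x(17) = -2 + Σ Δx = 1081.5 m.

1081.5 m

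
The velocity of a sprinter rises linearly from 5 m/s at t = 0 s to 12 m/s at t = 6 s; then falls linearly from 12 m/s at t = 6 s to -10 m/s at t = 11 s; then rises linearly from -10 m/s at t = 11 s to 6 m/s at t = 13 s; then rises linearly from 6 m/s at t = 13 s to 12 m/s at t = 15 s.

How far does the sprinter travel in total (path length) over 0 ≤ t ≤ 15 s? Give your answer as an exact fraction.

2315/22 m

Total distance travelled is ∫|v| dt — sum the magnitudes of each area piece.
0–6 s: |½(5 + 12)(6)| = 51 m
6–11 s: v = 0 at t = 96/11 s; triangle areas 180/11 + 125/11 = 305/11 m
11–13 s: v = 0 at t = 12.25 s; triangle areas 6.25 + 2.25 = 8.5 m
13–15 s: |½(6 + 12)(2)| = 18 m
Total distance = 2315/22 m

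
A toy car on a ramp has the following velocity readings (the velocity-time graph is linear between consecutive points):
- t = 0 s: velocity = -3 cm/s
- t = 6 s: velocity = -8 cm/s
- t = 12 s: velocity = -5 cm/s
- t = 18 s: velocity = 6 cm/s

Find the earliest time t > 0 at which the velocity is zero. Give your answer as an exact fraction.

v changes sign on 12–18 s (from -5 to 6); the graph is linear there, so v = 0 at t = 12 + (5)·(18 − 12)/(6 − -5) = 162/11 s.

t = 162/11 s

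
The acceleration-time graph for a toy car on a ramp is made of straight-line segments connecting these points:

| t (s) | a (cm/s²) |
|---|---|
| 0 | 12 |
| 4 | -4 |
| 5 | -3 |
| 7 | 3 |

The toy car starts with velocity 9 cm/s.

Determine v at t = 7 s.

Δv equals the area under the a-t graph; then v = v₀ + Δv.
0–4 s: ½(12 + -4)(4) = 16 cm/s
4–5 s: ½(-4 + -3)(1) = -3.5 cm/s
5–7 s: ½(-3 + 3)(2) = 0 cm/s
Δv = 12.5 cm/s, so v(7) = 9 + (12.5) = 21.5 cm/s.

21.5 cm/s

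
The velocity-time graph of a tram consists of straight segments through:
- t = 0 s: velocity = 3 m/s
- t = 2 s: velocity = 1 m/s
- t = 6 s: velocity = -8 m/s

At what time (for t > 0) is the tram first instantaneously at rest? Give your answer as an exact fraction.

t = 22/9 s

v changes sign on 2–6 s (from 1 to -8); the graph is linear there, so v = 0 at t = 2 + (-1)·(6 − 2)/(-8 − 1) = 22/9 s.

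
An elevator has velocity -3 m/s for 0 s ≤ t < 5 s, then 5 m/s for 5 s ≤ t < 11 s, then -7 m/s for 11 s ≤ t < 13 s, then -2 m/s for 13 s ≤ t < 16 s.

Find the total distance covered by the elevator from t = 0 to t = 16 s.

Distance (not displacement) is the total path length: add the absolute areas under v-t.
0–5 s: |-3| × 5 = 15 m
5–11 s: |5| × 6 = 30 m
11–13 s: |-7| × 2 = 14 m
13–16 s: |-2| × 3 = 6 m
Total distance = 65 m

65 m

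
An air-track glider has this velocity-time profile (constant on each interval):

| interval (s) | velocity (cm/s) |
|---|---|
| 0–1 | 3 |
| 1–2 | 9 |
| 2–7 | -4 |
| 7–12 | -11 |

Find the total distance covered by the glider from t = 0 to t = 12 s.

87 cm

Total distance travelled is ∫|v| dt — sum the magnitudes of each area piece.
0–1 s: |3| × 1 = 3 cm
1–2 s: |9| × 1 = 9 cm
2–7 s: |-4| × 5 = 20 cm
7–12 s: |-11| × 5 = 55 cm
Total distance = 87 cm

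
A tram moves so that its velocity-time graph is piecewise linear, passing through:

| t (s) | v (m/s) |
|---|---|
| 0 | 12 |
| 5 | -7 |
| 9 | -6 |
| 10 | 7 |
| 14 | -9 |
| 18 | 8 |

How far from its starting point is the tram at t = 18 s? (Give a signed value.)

-19 m

Displacement is the signed area under the v-t curve.
0–5 s: ½(12 + -7)(5) = 12.5 m
5–9 s: ½(-7 + -6)(4) = -26 m
9–10 s: ½(-6 + 7)(1) = 0.5 m
10–14 s: ½(7 + -9)(4) = -4 m
14–18 s: ½(-9 + 8)(4) = -2 m
Net displacement = -19 m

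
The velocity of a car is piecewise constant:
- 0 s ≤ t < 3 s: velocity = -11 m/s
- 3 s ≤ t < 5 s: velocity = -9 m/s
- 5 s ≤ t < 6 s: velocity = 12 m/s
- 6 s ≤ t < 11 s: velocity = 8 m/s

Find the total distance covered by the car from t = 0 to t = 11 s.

Distance (not displacement) is the total path length: add the absolute areas under v-t.
0–3 s: |-11| × 3 = 33 m
3–5 s: |-9| × 2 = 18 m
5–6 s: |12| × 1 = 12 m
6–11 s: |8| × 5 = 40 m
Total distance = 103 m

103 m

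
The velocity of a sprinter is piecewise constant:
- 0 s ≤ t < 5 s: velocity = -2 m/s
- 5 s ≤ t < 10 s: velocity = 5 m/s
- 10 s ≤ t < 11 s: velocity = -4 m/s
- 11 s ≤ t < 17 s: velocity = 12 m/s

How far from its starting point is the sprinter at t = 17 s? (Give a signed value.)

Displacement is the signed area under the v-t curve.
0–5 s: -2 × 5 = -10 m
5–10 s: 5 × 5 = 25 m
10–11 s: -4 × 1 = -4 m
11–17 s: 12 × 6 = 72 m
Net displacement = 83 m

83 m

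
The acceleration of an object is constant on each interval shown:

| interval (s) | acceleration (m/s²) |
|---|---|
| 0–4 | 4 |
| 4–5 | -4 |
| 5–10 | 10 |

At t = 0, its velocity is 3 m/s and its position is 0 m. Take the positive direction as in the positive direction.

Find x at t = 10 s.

261 m

On each constant-a segment, Δv = aΔt and Δx = v₀Δt + ½aΔt²; chain segment to segment.
0–4 s: v starts 3 m/s; Δx = 3·4 + ½·4·4² = 44 m; v ends 19 m/s.
4–5 s: v starts 19 m/s; Δx = 19·1 + ½·-4·1² = 17 m; v ends 15 m/s.
5–10 s: v starts 15 m/s; Δx = 15·5 + ½·10·5² = 200 m; v ends 65 m/s.
x(10) = 0 + Σ Δx = 261 m.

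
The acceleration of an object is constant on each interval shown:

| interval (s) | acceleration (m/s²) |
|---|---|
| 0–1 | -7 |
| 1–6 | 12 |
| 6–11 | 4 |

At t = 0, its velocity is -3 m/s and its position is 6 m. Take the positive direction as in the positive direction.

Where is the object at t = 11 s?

On each constant-a segment, Δv = aΔt and Δx = v₀Δt + ½aΔt²; chain segment to segment.
0–1 s: v starts -3 m/s; Δx = -3·1 + ½·-7·1² = -6.5 m; v ends -10 m/s.
1–6 s: v starts -10 m/s; Δx = -10·5 + ½·12·5² = 100 m; v ends 50 m/s.
6–11 s: v starts 50 m/s; Δx = 50·5 + ½·4·5² = 300 m; v ends 70 m/s.
x(11) = 6 + Σ Δx = 399.5 m.

399.5 m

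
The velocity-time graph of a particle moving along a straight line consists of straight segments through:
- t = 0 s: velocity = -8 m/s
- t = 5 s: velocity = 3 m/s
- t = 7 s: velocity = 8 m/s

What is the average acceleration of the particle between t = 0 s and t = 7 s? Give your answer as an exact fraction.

Average acceleration = Δv/Δt = (8 − -8)/(7 − 0) = 16/7 m/s².

16/7 m/s²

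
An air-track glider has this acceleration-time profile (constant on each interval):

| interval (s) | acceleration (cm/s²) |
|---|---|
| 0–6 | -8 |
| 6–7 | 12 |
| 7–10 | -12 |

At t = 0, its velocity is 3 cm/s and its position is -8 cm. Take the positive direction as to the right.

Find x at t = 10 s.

-326 cm

On each constant-a segment, Δv = aΔt and Δx = v₀Δt + ½aΔt²; chain segment to segment.
0–6 s: v starts 3 cm/s; Δx = 3·6 + ½·-8·6² = -126 cm; v ends -45 cm/s.
6–7 s: v starts -45 cm/s; Δx = -45·1 + ½·12·1² = -39 cm; v ends -33 cm/s.
7–10 s: v starts -33 cm/s; Δx = -33·3 + ½·-12·3² = -153 cm; v ends -69 cm/s.
x(10) = -8 + Σ Δx = -326 cm.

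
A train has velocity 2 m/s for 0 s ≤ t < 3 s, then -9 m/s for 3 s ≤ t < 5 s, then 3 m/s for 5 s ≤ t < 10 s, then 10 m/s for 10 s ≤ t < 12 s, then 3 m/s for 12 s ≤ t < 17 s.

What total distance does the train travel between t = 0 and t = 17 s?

Total distance travelled is ∫|v| dt — sum the magnitudes of each area piece.
0–3 s: |2| × 3 = 6 m
3–5 s: |-9| × 2 = 18 m
5–10 s: |3| × 5 = 15 m
10–12 s: |10| × 2 = 20 m
12–17 s: |3| × 5 = 15 m
Total distance = 74 m

74 m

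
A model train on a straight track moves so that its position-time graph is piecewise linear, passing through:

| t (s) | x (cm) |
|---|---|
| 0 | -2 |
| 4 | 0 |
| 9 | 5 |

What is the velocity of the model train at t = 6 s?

1 cm/s

Velocity is the slope of the x-t graph on 4–9 s: (5 − 0)/(9 − 4) = 1 cm/s.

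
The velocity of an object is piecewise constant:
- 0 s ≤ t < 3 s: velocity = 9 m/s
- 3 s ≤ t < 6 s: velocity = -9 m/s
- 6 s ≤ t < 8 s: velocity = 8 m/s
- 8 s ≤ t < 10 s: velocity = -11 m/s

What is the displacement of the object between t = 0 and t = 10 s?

Net displacement equals the area under the velocity-time graph (areas below the axis count negative).
0–3 s: 9 × 3 = 27 m
3–6 s: -9 × 3 = -27 m
6–8 s: 8 × 2 = 16 m
8–10 s: -11 × 2 = -22 m
Net displacement = -6 m

-6 m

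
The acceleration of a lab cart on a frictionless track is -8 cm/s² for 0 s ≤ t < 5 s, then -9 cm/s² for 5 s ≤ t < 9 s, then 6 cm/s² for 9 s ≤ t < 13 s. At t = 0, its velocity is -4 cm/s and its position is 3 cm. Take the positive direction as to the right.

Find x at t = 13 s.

On each constant-a segment, Δv = aΔt and Δx = v₀Δt + ½aΔt²; chain segment to segment.
0–5 s: v starts -4 cm/s; Δx = -4·5 + ½·-8·5² = -120 cm; v ends -44 cm/s.
5–9 s: v starts -44 cm/s; Δx = -44·4 + ½·-9·4² = -248 cm; v ends -80 cm/s.
9–13 s: v starts -80 cm/s; Δx = -80·4 + ½·6·4² = -272 cm; v ends -56 cm/s.
x(13) = 3 + Σ Δx = -637 cm.

-637 cm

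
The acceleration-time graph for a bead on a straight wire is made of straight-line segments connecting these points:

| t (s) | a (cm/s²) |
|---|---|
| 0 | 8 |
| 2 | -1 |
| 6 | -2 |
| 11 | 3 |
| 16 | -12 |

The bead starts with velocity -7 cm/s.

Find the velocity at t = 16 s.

-26 cm/s

Δv equals the area under the a-t graph; then v = v₀ + Δv.
0–2 s: ½(8 + -1)(2) = 7 cm/s
2–6 s: ½(-1 + -2)(4) = -6 cm/s
6–11 s: ½(-2 + 3)(5) = 2.5 cm/s
11–16 s: ½(3 + -12)(5) = -22.5 cm/s
Δv = -19 cm/s, so v(16) = -7 + (-19) = -26 cm/s.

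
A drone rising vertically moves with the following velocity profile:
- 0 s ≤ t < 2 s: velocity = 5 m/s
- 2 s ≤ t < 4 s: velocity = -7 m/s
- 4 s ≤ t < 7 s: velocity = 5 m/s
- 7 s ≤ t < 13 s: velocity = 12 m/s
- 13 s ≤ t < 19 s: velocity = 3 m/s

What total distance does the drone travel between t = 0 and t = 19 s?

129 m

Total distance travelled is ∫|v| dt — sum the magnitudes of each area piece.
0–2 s: |5| × 2 = 10 m
2–4 s: |-7| × 2 = 14 m
4–7 s: |5| × 3 = 15 m
7–13 s: |12| × 6 = 72 m
13–19 s: |3| × 6 = 18 m
Total distance = 129 m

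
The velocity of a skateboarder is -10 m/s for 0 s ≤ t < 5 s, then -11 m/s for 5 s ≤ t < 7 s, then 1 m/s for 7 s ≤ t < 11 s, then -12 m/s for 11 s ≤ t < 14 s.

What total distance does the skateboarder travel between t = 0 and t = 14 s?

112 m

Total distance travelled is ∫|v| dt — sum the magnitudes of each area piece.
0–5 s: |-10| × 5 = 50 m
5–7 s: |-11| × 2 = 22 m
7–11 s: |1| × 4 = 4 m
11–14 s: |-12| × 3 = 36 m
Total distance = 112 m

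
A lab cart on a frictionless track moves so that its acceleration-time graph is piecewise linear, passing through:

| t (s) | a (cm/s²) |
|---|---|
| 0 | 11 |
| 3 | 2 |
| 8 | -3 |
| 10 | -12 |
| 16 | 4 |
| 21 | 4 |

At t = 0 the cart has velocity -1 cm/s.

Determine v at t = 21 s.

-3 cm/s

Δv equals the area under the a-t graph; then v = v₀ + Δv.
0–3 s: ½(11 + 2)(3) = 19.5 cm/s
3–8 s: ½(2 + -3)(5) = -2.5 cm/s
8–10 s: ½(-3 + -12)(2) = -15 cm/s
10–16 s: ½(-12 + 4)(6) = -24 cm/s
16–21 s: 4 × 5 = 20 cm/s
Δv = -2 cm/s, so v(21) = -1 + (-2) = -3 cm/s.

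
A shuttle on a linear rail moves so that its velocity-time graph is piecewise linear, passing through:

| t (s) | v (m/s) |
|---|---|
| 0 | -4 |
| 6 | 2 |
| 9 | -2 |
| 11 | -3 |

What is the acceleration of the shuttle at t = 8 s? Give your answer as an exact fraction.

-4/3 m/s²

Acceleration is the slope of the v-t graph on 6–9 s: (-2 − 2)/(9 − 6) = -4/3 m/s².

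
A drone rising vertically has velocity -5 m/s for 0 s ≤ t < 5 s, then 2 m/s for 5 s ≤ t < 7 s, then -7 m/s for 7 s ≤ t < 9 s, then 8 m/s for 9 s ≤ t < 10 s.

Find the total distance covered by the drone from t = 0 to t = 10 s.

51 m

Distance (not displacement) is the total path length: add the absolute areas under v-t.
0–5 s: |-5| × 5 = 25 m
5–7 s: |2| × 2 = 4 m
7–9 s: |-7| × 2 = 14 m
9–10 s: |8| × 1 = 8 m
Total distance = 51 m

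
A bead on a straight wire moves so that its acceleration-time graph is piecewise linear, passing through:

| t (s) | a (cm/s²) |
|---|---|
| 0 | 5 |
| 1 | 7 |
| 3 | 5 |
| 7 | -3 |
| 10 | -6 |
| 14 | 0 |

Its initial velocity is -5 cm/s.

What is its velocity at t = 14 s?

Δv equals the area under the a-t graph; then v = v₀ + Δv.
0–1 s: ½(5 + 7)(1) = 6 cm/s
1–3 s: ½(7 + 5)(2) = 12 cm/s
3–7 s: ½(5 + -3)(4) = 4 cm/s
7–10 s: ½(-3 + -6)(3) = -13.5 cm/s
10–14 s: ½(-6 + 0)(4) = -12 cm/s
Δv = -3.5 cm/s, so v(14) = -5 + (-3.5) = -8.5 cm/s.

-8.5 cm/s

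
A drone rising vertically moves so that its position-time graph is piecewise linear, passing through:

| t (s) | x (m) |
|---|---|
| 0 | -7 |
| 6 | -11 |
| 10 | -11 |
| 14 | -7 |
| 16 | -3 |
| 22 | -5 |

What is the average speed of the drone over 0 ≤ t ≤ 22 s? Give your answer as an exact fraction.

Average speed = (total path length)/(elapsed time); on a piecewise-linear x-t graph the path length is Σ|Δx|.
0–6 s: |Δx| = |-11 − -7| = 4 m
6–10 s: |Δx| = |-11 − -11| = 0 m
10–14 s: |Δx| = |-7 − -11| = 4 m
14–16 s: |Δx| = |-3 − -7| = 4 m
16–22 s: |Δx| = |-5 − -3| = 2 m
Total path = 14 m; average speed = 14/22 = 7/11 m/s.

7/11 m/s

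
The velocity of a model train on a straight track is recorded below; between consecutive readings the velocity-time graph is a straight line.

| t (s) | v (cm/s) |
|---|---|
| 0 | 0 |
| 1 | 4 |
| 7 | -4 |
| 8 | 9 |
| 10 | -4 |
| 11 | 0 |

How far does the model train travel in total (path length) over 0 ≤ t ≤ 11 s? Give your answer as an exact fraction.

707/26 cm

Total distance travelled is ∫|v| dt — sum the magnitudes of each area piece.
0–1 s: |½(0 + 4)(1)| = 2 cm
1–7 s: v = 0 at t = 4 s; triangle areas 6 + 6 = 12 cm
7–8 s: v = 0 at t = 95/13 s; triangle areas 8/13 + 81/26 = 97/26 cm
8–10 s: v = 0 at t = 122/13 s; triangle areas 81/13 + 16/13 = 97/13 cm
10–11 s: |½(-4 + 0)(1)| = 2 cm
Total distance = 707/26 cm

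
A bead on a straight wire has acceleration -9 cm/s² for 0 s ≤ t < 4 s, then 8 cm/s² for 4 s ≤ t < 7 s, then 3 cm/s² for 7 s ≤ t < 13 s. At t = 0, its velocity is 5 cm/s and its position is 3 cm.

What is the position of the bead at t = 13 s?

-94 cm

On each constant-a segment, Δv = aΔt and Δx = v₀Δt + ½aΔt²; chain segment to segment.
0–4 s: v starts 5 cm/s; Δx = 5·4 + ½·-9·4² = -52 cm; v ends -31 cm/s.
4–7 s: v starts -31 cm/s; Δx = -31·3 + ½·8·3² = -57 cm; v ends -7 cm/s.
7–13 s: v starts -7 cm/s; Δx = -7·6 + ½·3·6² = 12 cm; v ends 11 cm/s.
x(13) = 3 + Σ Δx = -94 cm.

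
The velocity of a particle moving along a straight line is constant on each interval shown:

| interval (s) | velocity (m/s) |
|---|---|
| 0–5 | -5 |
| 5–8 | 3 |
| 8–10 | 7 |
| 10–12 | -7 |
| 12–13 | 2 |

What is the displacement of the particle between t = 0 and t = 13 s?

Displacement is the signed area under the v-t curve.
0–5 s: -5 × 5 = -25 m
5–8 s: 3 × 3 = 9 m
8–10 s: 7 × 2 = 14 m
10–12 s: -7 × 2 = -14 m
12–13 s: 2 × 1 = 2 m
Net displacement = -14 m

-14 m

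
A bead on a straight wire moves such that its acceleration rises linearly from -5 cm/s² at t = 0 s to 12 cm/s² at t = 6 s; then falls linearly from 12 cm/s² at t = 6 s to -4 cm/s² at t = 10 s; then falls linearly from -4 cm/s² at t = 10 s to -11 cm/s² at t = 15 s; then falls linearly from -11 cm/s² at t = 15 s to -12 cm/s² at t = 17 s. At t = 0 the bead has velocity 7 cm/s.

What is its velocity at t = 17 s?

Δv equals the area under the a-t graph; then v = v₀ + Δv.
0–6 s: ½(-5 + 12)(6) = 21 cm/s
6–10 s: ½(12 + -4)(4) = 16 cm/s
10–15 s: ½(-4 + -11)(5) = -37.5 cm/s
15–17 s: ½(-11 + -12)(2) = -23 cm/s
Δv = -23.5 cm/s, so v(17) = 7 + (-23.5) = -16.5 cm/s.

-16.5 cm/s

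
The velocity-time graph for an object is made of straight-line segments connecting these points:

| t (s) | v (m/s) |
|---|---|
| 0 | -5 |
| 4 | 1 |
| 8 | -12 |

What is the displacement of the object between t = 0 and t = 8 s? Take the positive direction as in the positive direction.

Displacement is the signed area under the v-t curve.
0–4 s: ½(-5 + 1)(4) = -8 m
4–8 s: ½(1 + -12)(4) = -22 m
Net displacement = -30 m

-30 m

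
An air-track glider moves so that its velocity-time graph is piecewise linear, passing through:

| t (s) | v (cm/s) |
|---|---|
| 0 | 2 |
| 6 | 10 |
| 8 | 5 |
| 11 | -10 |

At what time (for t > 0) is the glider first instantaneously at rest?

v changes sign on 8–11 s (from 5 to -10); the graph is linear there, so v = 0 at t = 8 + (-5)·(11 − 8)/(-10 − 5) = 9 s.

t = 9 s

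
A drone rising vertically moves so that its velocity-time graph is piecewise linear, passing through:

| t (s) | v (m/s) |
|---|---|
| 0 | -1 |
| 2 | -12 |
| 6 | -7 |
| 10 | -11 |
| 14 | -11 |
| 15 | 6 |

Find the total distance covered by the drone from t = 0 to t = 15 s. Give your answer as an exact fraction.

4611/34 m

Distance (not displacement) is the total path length: add the absolute areas under v-t.
0–2 s: |½(-1 + -12)(2)| = 13 m
2–6 s: |½(-12 + -7)(4)| = 38 m
6–10 s: |½(-7 + -11)(4)| = 36 m
10–14 s: |-11| × 4 = 44 m
14–15 s: v = 0 at t = 249/17 s; triangle areas 121/34 + 18/17 = 157/34 m
Total distance = 4611/34 m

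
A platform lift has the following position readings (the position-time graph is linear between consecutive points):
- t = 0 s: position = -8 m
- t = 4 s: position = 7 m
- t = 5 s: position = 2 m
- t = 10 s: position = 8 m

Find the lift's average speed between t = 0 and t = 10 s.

2.6 m/s

Average speed = (total path length)/(elapsed time); on a piecewise-linear x-t graph the path length is Σ|Δx|.
0–4 s: |Δx| = |7 − -8| = 15 m
4–5 s: |Δx| = |2 − 7| = 5 m
5–10 s: |Δx| = |8 − 2| = 6 m
Total path = 26 m; average speed = 26/10 = 2.6 m/s.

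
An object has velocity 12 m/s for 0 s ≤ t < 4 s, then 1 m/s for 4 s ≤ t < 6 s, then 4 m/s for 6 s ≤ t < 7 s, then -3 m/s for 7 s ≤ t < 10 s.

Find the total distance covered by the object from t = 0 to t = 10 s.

63 m

Distance (not displacement) is the total path length: add the absolute areas under v-t.
0–4 s: |12| × 4 = 48 m
4–6 s: |1| × 2 = 2 m
6–7 s: |4| × 1 = 4 m
7–10 s: |-3| × 3 = 9 m
Total distance = 63 m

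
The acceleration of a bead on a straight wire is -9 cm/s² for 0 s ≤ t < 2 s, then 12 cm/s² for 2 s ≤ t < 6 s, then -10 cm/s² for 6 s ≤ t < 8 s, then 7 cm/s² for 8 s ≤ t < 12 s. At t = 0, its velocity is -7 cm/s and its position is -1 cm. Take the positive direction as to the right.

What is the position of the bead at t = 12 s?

57 cm

On each constant-a segment, Δv = aΔt and Δx = v₀Δt + ½aΔt²; chain segment to segment.
0–2 s: v starts -7 cm/s; Δx = -7·2 + ½·-9·2² = -32 cm; v ends -25 cm/s.
2–6 s: v starts -25 cm/s; Δx = -25·4 + ½·12·4² = -4 cm; v ends 23 cm/s.
6–8 s: v starts 23 cm/s; Δx = 23·2 + ½·-10·2² = 26 cm; v ends 3 cm/s.
8–12 s: v starts 3 cm/s; Δx = 3·4 + ½·7·4² = 68 cm; v ends 31 cm/s.
x(12) = -1 + Σ Δx = 57 cm.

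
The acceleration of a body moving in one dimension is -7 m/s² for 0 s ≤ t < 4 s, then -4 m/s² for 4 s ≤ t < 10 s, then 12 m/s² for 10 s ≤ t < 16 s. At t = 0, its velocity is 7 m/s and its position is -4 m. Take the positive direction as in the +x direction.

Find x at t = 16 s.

-284 m

On each constant-a segment, Δv = aΔt and Δx = v₀Δt + ½aΔt²; chain segment to segment.
0–4 s: v starts 7 m/s; Δx = 7·4 + ½·-7·4² = -28 m; v ends -21 m/s.
4–10 s: v starts -21 m/s; Δx = -21·6 + ½·-4·6² = -198 m; v ends -45 m/s.
10–16 s: v starts -45 m/s; Δx = -45·6 + ½·12·6² = -54 m; v ends 27 m/s.
x(16) = -4 + Σ Δx = -284 m.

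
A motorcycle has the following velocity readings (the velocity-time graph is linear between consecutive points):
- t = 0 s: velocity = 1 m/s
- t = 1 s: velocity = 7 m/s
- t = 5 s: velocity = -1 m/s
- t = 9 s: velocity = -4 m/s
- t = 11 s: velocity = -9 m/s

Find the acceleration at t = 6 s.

Acceleration is the slope of the v-t graph on 5–9 s: (-4 − -1)/(9 − 5) = -0.75 m/s².

-0.75 m/s²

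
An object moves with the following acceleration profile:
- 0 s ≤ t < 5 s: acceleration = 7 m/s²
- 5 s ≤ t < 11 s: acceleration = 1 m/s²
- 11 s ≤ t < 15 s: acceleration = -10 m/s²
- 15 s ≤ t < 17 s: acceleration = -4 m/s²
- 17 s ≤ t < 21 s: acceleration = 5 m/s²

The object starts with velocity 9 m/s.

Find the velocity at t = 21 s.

Δv equals the area under the a-t graph; then v = v₀ + Δv.
0–5 s: 7 × 5 = 35 m/s
5–11 s: 1 × 6 = 6 m/s
11–15 s: -10 × 4 = -40 m/s
15–17 s: -4 × 2 = -8 m/s
17–21 s: 5 × 4 = 20 m/s
Δv = 13 m/s, so v(21) = 9 + (13) = 22 m/s.

22 m/s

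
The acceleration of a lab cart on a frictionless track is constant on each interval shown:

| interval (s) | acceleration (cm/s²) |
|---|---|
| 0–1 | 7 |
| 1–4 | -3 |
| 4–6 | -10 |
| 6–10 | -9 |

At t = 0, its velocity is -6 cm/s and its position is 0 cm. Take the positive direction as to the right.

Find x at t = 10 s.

On each constant-a segment, Δv = aΔt and Δx = v₀Δt + ½aΔt²; chain segment to segment.
0–1 s: v starts -6 cm/s; Δx = -6·1 + ½·7·1² = -2.5 cm; v ends 1 cm/s.
1–4 s: v starts 1 cm/s; Δx = 1·3 + ½·-3·3² = -10.5 cm; v ends -8 cm/s.
4–6 s: v starts -8 cm/s; Δx = -8·2 + ½·-10·2² = -36 cm; v ends -28 cm/s.
6–10 s: v starts -28 cm/s; Δx = -28·4 + ½·-9·4² = -184 cm; v ends -64 cm/s.
x(10) = 0 + Σ Δx = -233 cm.

-233 cm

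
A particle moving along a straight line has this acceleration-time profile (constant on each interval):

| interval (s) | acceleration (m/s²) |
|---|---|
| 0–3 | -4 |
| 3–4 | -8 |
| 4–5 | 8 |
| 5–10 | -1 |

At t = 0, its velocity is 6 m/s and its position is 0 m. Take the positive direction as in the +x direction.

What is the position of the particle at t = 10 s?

-62.5 m

On each constant-a segment, Δv = aΔt and Δx = v₀Δt + ½aΔt²; chain segment to segment.
0–3 s: v starts 6 m/s; Δx = 6·3 + ½·-4·3² = 0 m; v ends -6 m/s.
3–4 s: v starts -6 m/s; Δx = -6·1 + ½·-8·1² = -10 m; v ends -14 m/s.
4–5 s: v starts -14 m/s; Δx = -14·1 + ½·8·1² = -10 m; v ends -6 m/s.
5–10 s: v starts -6 m/s; Δx = -6·5 + ½·-1·5² = -42.5 m; v ends -11 m/s.
x(10) = 0 + Σ Δx = -62.5 m.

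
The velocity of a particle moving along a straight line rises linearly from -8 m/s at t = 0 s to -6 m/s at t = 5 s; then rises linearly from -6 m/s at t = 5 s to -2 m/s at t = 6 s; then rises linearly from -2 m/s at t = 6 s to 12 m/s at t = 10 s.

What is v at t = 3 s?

-6.8 m/s

On 0–5 s the graph is linear from -8 to -6 m/s: v(3) = -8 + (-6 − -8)·(3 − 0)/(5 − 0) = -6.8 m/s.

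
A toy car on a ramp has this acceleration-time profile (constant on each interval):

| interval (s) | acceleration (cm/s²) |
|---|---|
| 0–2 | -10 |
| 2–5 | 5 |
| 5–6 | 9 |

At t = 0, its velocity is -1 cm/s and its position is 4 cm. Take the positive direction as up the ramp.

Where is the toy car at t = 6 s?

-60 cm

On each constant-a segment, Δv = aΔt and Δx = v₀Δt + ½aΔt²; chain segment to segment.
0–2 s: v starts -1 cm/s; Δx = -1·2 + ½·-10·2² = -22 cm; v ends -21 cm/s.
2–5 s: v starts -21 cm/s; Δx = -21·3 + ½·5·3² = -40.5 cm; v ends -6 cm/s.
5–6 s: v starts -6 cm/s; Δx = -6·1 + ½·9·1² = -1.5 cm; v ends 3 cm/s.
x(6) = 4 + Σ Δx = -60 cm.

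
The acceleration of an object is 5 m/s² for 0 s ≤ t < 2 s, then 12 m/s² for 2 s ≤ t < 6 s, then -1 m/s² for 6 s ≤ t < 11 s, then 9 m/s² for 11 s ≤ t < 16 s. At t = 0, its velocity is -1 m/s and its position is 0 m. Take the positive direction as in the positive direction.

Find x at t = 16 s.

785 m

On each constant-a segment, Δv = aΔt and Δx = v₀Δt + ½aΔt²; chain segment to segment.
0–2 s: v starts -1 m/s; Δx = -1·2 + ½·5·2² = 8 m; v ends 9 m/s.
2–6 s: v starts 9 m/s; Δx = 9·4 + ½·12·4² = 132 m; v ends 57 m/s.
6–11 s: v starts 57 m/s; Δx = 57·5 + ½·-1·5² = 272.5 m; v ends 52 m/s.
11–16 s: v starts 52 m/s; Δx = 52·5 + ½·9·5² = 372.5 m; v ends 97 m/s.
x(16) = 0 + Σ Δx = 785 m.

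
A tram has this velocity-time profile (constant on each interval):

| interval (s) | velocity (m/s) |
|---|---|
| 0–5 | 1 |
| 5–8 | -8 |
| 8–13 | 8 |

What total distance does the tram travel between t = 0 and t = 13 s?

Total distance travelled is ∫|v| dt — sum the magnitudes of each area piece.
0–5 s: |1| × 5 = 5 m
5–8 s: |-8| × 3 = 24 m
8–13 s: |8| × 5 = 40 m
Total distance = 69 m

69 m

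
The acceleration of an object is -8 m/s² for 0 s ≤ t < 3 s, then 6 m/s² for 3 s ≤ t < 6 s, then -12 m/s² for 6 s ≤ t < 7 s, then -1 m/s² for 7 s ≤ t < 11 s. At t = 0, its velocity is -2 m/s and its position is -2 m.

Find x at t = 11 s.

On each constant-a segment, Δv = aΔt and Δx = v₀Δt + ½aΔt²; chain segment to segment.
0–3 s: v starts -2 m/s; Δx = -2·3 + ½·-8·3² = -42 m; v ends -26 m/s.
3–6 s: v starts -26 m/s; Δx = -26·3 + ½·6·3² = -51 m; v ends -8 m/s.
6–7 s: v starts -8 m/s; Δx = -8·1 + ½·-12·1² = -14 m; v ends -20 m/s.
7–11 s: v starts -20 m/s; Δx = -20·4 + ½·-1·4² = -88 m; v ends -24 m/s.
x(11) = -2 + Σ Δx = -197 m.

-197 m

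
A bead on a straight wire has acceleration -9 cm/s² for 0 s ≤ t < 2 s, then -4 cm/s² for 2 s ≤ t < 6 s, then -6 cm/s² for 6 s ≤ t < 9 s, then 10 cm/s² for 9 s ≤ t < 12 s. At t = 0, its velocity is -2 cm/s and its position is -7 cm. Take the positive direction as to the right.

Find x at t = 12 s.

-393 cm

On each constant-a segment, Δv = aΔt and Δx = v₀Δt + ½aΔt²; chain segment to segment.
0–2 s: v starts -2 cm/s; Δx = -2·2 + ½·-9·2² = -22 cm; v ends -20 cm/s.
2–6 s: v starts -20 cm/s; Δx = -20·4 + ½·-4·4² = -112 cm; v ends -36 cm/s.
6–9 s: v starts -36 cm/s; Δx = -36·3 + ½·-6·3² = -135 cm; v ends -54 cm/s.
9–12 s: v starts -54 cm/s; Δx = -54·3 + ½·10·3² = -117 cm; v ends -24 cm/s.
x(12) = -7 + Σ Δx = -393 cm.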